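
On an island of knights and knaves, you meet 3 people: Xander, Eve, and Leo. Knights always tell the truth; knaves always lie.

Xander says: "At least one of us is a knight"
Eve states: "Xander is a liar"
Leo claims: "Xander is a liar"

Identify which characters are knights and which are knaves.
Xander is a knight.
Eve is a knave.
Leo is a knave.

Verification:
- Xander (knight) says "At least one of us is a knight" - this is TRUE because Xander is a knight.
- Eve (knave) says "Xander is a liar" - this is FALSE (a lie) because Xander is a knight.
- Leo (knave) says "Xander is a liar" - this is FALSE (a lie) because Xander is a knight.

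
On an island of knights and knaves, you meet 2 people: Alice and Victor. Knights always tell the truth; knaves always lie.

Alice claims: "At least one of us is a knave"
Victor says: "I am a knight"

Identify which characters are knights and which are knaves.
Alice is a knight.
Victor is a knave.

Verification:
- Alice (knight) says "At least one of us is a knave" - this is TRUE because Victor is a knave.
- Victor (knave) says "I am a knight" - this is FALSE (a lie) because Victor is a knave.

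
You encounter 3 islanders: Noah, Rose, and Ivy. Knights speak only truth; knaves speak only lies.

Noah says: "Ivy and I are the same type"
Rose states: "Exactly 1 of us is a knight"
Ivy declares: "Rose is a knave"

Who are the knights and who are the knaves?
Noah is a knight.
Rose is a knave.
Ivy is a knight.

Verification:
- Noah (knight) says "Ivy and I are the same type" - this is TRUE because Noah is a knight and Ivy is a knight.
- Rose (knave) says "Exactly 1 of us is a knight" - this is FALSE (a lie) because there are 2 knights.
- Ivy (knight) says "Rose is a knave" - this is TRUE because Rose is a knave.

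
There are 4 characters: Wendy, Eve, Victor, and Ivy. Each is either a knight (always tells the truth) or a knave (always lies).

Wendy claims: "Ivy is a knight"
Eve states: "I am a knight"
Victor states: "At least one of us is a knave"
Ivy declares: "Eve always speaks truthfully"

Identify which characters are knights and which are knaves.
Wendy is a knave.
Eve is a knave.
Victor is a knight.
Ivy is a knave.

Verification:
- Wendy (knave) says "Ivy is a knight" - this is FALSE (a lie) because Ivy is a knave.
- Eve (knave) says "I am a knight" - this is FALSE (a lie) because Eve is a knave.
- Victor (knight) says "At least one of us is a knave" - this is TRUE because Wendy, Eve, and Ivy are knaves.
- Ivy (knave) says "Eve always speaks truthfully" - this is FALSE (a lie) because Eve is a knave.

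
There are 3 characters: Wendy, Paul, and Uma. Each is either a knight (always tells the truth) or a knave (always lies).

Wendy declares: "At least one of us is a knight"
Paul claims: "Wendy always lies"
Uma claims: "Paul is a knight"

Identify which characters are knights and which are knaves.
Wendy is a knight.
Paul is a knave.
Uma is a knave.

Verification:
- Wendy (knight) says "At least one of us is a knight" - this is TRUE because Wendy is a knight.
- Paul (knave) says "Wendy always lies" - this is FALSE (a lie) because Wendy is a knight.
- Uma (knave) says "Paul is a knight" - this is FALSE (a lie) because Paul is a knave.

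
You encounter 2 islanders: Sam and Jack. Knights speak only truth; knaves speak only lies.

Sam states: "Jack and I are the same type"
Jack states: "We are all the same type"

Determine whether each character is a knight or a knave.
Sam is a knight.
Jack is a knight.

Verification:
- Sam (knight) says "Jack and I are the same type" - this is TRUE because Sam is a knight and Jack is a knight.
- Jack (knight) says "We are all the same type" - this is TRUE because Sam and Jack are knights.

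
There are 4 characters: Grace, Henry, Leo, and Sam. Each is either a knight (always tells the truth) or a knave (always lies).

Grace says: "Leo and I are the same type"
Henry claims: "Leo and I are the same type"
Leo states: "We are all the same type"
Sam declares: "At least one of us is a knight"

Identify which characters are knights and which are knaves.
Grace is a knight.
Henry is a knight.
Leo is a knight.
Sam is a knight.

Verification:
- Grace (knight) says "Leo and I are the same type" - this is TRUE because Grace is a knight and Leo is a knight.
- Henry (knight) says "Leo and I are the same type" - this is TRUE because Henry is a knight and Leo is a knight.
- Leo (knight) says "We are all the same type" - this is TRUE because Grace, Henry, Leo, and Sam are knights.
- Sam (knight) says "At least one of us is a knight" - this is TRUE because Grace, Henry, Leo, and Sam are knights.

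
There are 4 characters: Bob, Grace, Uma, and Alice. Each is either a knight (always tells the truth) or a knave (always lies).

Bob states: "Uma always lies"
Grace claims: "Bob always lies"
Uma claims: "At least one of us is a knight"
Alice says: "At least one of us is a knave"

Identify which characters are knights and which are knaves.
Bob is a knave.
Grace is a knight.
Uma is a knight.
Alice is a knight.

Verification:
- Bob (knave) says "Uma always lies" - this is FALSE (a lie) because Uma is a knight.
- Grace (knight) says "Bob always lies" - this is TRUE because Bob is a knave.
- Uma (knight) says "At least one of us is a knight" - this is TRUE because Grace, Uma, and Alice are knights.
- Alice (knight) says "At least one of us is a knave" - this is TRUE because Bob is a knave.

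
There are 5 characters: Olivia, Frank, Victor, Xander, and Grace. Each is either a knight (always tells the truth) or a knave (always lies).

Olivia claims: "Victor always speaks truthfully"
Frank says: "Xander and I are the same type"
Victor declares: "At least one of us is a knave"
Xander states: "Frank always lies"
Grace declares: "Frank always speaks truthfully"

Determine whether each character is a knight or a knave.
Olivia is a knight.
Frank is a knave.
Victor is a knight.
Xander is a knight.
Grace is a knave.

Verification:
- Olivia (knight) says "Victor always speaks truthfully" - this is TRUE because Victor is a knight.
- Frank (knave) says "Xander and I are the same type" - this is FALSE (a lie) because Frank is a knave and Xander is a knight.
- Victor (knight) says "At least one of us is a knave" - this is TRUE because Frank and Grace are knaves.
- Xander (knight) says "Frank always lies" - this is TRUE because Frank is a knave.
- Grace (knave) says "Frank always speaks truthfully" - this is FALSE (a lie) because Frank is a knave.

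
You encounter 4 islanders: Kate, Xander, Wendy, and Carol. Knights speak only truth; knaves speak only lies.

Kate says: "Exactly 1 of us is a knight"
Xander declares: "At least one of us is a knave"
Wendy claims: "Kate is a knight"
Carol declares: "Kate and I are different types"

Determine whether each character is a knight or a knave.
Kate is a knave.
Xander is a knight.
Wendy is a knave.
Carol is a knight.

Verification:
- Kate (knave) says "Exactly 1 of us is a knight" - this is FALSE (a lie) because there are 2 knights.
- Xander (knight) says "At least one of us is a knave" - this is TRUE because Kate and Wendy are knaves.
- Wendy (knave) says "Kate is a knight" - this is FALSE (a lie) because Kate is a knave.
- Carol (knight) says "Kate and I are different types" - this is TRUE because Carol is a knight and Kate is a knave.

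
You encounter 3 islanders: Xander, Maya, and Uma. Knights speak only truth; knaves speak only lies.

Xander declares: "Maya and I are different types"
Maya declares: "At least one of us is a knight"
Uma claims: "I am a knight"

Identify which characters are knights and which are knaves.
Xander is a knave.
Maya is a knave.
Uma is a knave.

Verification:
- Xander (knave) says "Maya and I are different types" - this is FALSE (a lie) because Xander is a knave and Maya is a knave.
- Maya (knave) says "At least one of us is a knight" - this is FALSE (a lie) because no one is a knight.
- Uma (knave) says "I am a knight" - this is FALSE (a lie) because Uma is a knave.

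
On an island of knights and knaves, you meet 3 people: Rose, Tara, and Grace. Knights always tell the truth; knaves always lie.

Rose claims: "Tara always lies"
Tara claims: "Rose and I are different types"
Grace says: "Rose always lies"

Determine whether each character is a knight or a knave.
Rose is a knave.
Tara is a knight.
Grace is a knight.

Verification:
- Rose (knave) says "Tara always lies" - this is FALSE (a lie) because Tara is a knight.
- Tara (knight) says "Rose and I are different types" - this is TRUE because Tara is a knight and Rose is a knave.
- Grace (knight) says "Rose always lies" - this is TRUE because Rose is a knave.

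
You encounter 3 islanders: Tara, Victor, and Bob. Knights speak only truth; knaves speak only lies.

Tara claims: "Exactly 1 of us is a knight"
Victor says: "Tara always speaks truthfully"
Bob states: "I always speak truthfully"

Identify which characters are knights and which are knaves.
Tara is a knave.
Victor is a knave.
Bob is a knave.

Verification:
- Tara (knave) says "Exactly 1 of us is a knight" - this is FALSE (a lie) because there are 0 knights.
- Victor (knave) says "Tara always speaks truthfully" - this is FALSE (a lie) because Tara is a knave.
- Bob (knave) says "I always speak truthfully" - this is FALSE (a lie) because Bob is a knave.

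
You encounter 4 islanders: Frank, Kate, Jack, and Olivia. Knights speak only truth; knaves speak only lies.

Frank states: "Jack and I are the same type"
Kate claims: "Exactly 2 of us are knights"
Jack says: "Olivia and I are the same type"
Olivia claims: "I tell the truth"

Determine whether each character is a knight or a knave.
Frank is a knight.
Kate is a knave.
Jack is a knight.
Olivia is a knight.

Verification:
- Frank (knight) says "Jack and I are the same type" - this is TRUE because Frank is a knight and Jack is a knight.
- Kate (knave) says "Exactly 2 of us are knights" - this is FALSE (a lie) because there are 3 knights.
- Jack (knight) says "Olivia and I are the same type" - this is TRUE because Jack is a knight and Olivia is a knight.
- Olivia (knight) says "I tell the truth" - this is TRUE because Olivia is a knight.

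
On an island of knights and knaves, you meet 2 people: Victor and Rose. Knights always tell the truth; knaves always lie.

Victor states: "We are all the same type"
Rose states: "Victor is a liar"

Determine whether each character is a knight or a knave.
Victor is a knave.
Rose is a knight.

Verification:
- Victor (knave) says "We are all the same type" - this is FALSE (a lie) because Rose is a knight and Victor is a knave.
- Rose (knight) says "Victor is a liar" - this is TRUE because Victor is a knave.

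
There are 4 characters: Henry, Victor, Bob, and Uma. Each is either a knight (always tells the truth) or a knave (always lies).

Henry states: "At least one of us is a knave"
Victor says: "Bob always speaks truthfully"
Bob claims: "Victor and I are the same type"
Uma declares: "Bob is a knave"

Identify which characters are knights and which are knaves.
Henry is a knight.
Victor is a knight.
Bob is a knight.
Uma is a knave.

Verification:
- Henry (knight) says "At least one of us is a knave" - this is TRUE because Uma is a knave.
- Victor (knight) says "Bob always speaks truthfully" - this is TRUE because Bob is a knight.
- Bob (knight) says "Victor and I are the same type" - this is TRUE because Bob is a knight and Victor is a knight.
- Uma (knave) says "Bob is a knave" - this is FALSE (a lie) because Bob is a knight.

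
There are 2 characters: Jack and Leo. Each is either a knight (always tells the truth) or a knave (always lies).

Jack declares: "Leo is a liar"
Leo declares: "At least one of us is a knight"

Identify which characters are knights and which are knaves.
Jack is a knave.
Leo is a knight.

Verification:
- Jack (knave) says "Leo is a liar" - this is FALSE (a lie) because Leo is a knight.
- Leo (knight) says "At least one of us is a knight" - this is TRUE because Leo is a knight.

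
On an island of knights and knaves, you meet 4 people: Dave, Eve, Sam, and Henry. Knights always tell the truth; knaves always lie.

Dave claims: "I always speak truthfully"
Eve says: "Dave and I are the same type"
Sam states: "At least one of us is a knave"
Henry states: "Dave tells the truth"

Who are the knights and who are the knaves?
Dave is a knight.
Eve is a knave.
Sam is a knight.
Henry is a knight.

Verification:
- Dave (knight) says "I always speak truthfully" - this is TRUE because Dave is a knight.
- Eve (knave) says "Dave and I are the same type" - this is FALSE (a lie) because Eve is a knave and Dave is a knight.
- Sam (knight) says "At least one of us is a knave" - this is TRUE because Eve is a knave.
- Henry (knight) says "Dave tells the truth" - this is TRUE because Dave is a knight.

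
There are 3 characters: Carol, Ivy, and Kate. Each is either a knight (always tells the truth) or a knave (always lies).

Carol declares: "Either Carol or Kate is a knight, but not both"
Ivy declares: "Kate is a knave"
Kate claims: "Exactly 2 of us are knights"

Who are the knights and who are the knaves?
Carol is a knave.
Ivy is a knight.
Kate is a knave.

Verification:
- Carol (knave) says "Either Carol or Kate is a knight, but not both" - this is FALSE (a lie) because Carol is a knave and Kate is a knave.
- Ivy (knight) says "Kate is a knave" - this is TRUE because Kate is a knave.
- Kate (knave) says "Exactly 2 of us are knights" - this is FALSE (a lie) because there are 1 knights.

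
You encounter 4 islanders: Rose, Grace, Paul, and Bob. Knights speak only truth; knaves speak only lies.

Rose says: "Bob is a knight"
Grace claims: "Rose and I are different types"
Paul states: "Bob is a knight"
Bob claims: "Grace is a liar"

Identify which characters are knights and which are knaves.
Rose is a knave.
Grace is a knight.
Paul is a knave.
Bob is a knave.

Verification:
- Rose (knave) says "Bob is a knight" - this is FALSE (a lie) because Bob is a knave.
- Grace (knight) says "Rose and I are different types" - this is TRUE because Grace is a knight and Rose is a knave.
- Paul (knave) says "Bob is a knight" - this is FALSE (a lie) because Bob is a knave.
- Bob (knave) says "Grace is a liar" - this is FALSE (a lie) because Grace is a knight.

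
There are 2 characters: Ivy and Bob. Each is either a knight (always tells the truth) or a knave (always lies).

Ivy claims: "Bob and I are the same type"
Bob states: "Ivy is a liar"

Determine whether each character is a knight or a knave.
Ivy is a knave.
Bob is a knight.

Verification:
- Ivy (knave) says "Bob and I are the same type" - this is FALSE (a lie) because Ivy is a knave and Bob is a knight.
- Bob (knight) says "Ivy is a liar" - this is TRUE because Ivy is a knave.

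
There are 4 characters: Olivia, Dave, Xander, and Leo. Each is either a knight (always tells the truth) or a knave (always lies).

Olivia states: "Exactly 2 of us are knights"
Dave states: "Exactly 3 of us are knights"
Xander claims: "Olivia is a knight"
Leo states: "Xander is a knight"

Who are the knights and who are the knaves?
Olivia is a knave.
Dave is a knave.
Xander is a knave.
Leo is a knave.

Verification:
- Olivia (knave) says "Exactly 2 of us are knights" - this is FALSE (a lie) because there are 0 knights.
- Dave (knave) says "Exactly 3 of us are knights" - this is FALSE (a lie) because there are 0 knights.
- Xander (knave) says "Olivia is a knight" - this is FALSE (a lie) because Olivia is a knave.
- Leo (knave) says "Xander is a knight" - this is FALSE (a lie) because Xander is a knave.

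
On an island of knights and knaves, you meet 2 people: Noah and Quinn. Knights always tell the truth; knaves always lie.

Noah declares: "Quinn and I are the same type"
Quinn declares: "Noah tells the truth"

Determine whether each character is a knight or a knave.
Noah is a knight.
Quinn is a knight.

Verification:
- Noah (knight) says "Quinn and I are the same type" - this is TRUE because Noah is a knight and Quinn is a knight.
- Quinn (knight) says "Noah tells the truth" - this is TRUE because Noah is a knight.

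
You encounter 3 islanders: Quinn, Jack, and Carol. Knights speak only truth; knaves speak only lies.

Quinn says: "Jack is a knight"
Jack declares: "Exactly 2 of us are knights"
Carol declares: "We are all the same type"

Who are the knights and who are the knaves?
Quinn is a knight.
Jack is a knight.
Carol is a knave.

Verification:
- Quinn (knight) says "Jack is a knight" - this is TRUE because Jack is a knight.
- Jack (knight) says "Exactly 2 of us are knights" - this is TRUE because there are 2 knights.
- Carol (knave) says "We are all the same type" - this is FALSE (a lie) because Quinn and Jack are knights and Carol is a knave.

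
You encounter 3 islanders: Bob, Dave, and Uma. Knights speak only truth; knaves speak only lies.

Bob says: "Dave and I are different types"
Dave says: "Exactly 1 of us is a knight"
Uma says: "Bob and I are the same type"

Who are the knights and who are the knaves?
Bob is a knight.
Dave is a knave.
Uma is a knight.

Verification:
- Bob (knight) says "Dave and I are different types" - this is TRUE because Bob is a knight and Dave is a knave.
- Dave (knave) says "Exactly 1 of us is a knight" - this is FALSE (a lie) because there are 2 knights.
- Uma (knight) says "Bob and I are the same type" - this is TRUE because Uma is a knight and Bob is a knight.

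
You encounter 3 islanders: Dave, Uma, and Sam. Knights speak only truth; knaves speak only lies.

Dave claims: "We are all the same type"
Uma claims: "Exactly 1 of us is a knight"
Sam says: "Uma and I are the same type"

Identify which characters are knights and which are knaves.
Dave is a knave.
Uma is a knight.
Sam is a knave.

Verification:
- Dave (knave) says "We are all the same type" - this is FALSE (a lie) because Uma is a knight and Dave and Sam are knaves.
- Uma (knight) says "Exactly 1 of us is a knight" - this is TRUE because there are 1 knights.
- Sam (knave) says "Uma and I are the same type" - this is FALSE (a lie) because Sam is a knave and Uma is a knight.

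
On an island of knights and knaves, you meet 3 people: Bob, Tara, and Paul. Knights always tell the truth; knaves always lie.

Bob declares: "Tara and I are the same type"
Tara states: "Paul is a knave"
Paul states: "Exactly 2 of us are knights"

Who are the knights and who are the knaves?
Bob is a knave.
Tara is a knight.
Paul is a knave.

Verification:
- Bob (knave) says "Tara and I are the same type" - this is FALSE (a lie) because Bob is a knave and Tara is a knight.
- Tara (knight) says "Paul is a knave" - this is TRUE because Paul is a knave.
- Paul (knave) says "Exactly 2 of us are knights" - this is FALSE (a lie) because there are 1 knights.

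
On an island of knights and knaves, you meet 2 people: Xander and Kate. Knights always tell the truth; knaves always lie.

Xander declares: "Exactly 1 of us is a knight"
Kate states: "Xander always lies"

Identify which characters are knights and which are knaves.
Xander is a knight.
Kate is a knave.

Verification:
- Xander (knight) says "Exactly 1 of us is a knight" - this is TRUE because there are 1 knights.
- Kate (knave) says "Xander always lies" - this is FALSE (a lie) because Xander is a knight.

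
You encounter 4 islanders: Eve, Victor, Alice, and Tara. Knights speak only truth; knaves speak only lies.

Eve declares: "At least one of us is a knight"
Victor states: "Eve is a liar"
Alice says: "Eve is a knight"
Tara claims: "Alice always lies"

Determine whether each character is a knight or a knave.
Eve is a knight.
Victor is a knave.
Alice is a knight.
Tara is a knave.

Verification:
- Eve (knight) says "At least one of us is a knight" - this is TRUE because Eve and Alice are knights.
- Victor (knave) says "Eve is a liar" - this is FALSE (a lie) because Eve is a knight.
- Alice (knight) says "Eve is a knight" - this is TRUE because Eve is a knight.
- Tara (knave) says "Alice always lies" - this is FALSE (a lie) because Alice is a knight.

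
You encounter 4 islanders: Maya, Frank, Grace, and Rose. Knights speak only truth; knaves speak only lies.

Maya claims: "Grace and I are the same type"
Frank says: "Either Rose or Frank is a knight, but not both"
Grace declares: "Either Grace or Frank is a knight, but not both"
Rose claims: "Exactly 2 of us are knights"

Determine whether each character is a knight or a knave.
Maya is a knave.
Frank is a knave.
Grace is a knight.
Rose is a knave.

Verification:
- Maya (knave) says "Grace and I are the same type" - this is FALSE (a lie) because Maya is a knave and Grace is a knight.
- Frank (knave) says "Either Rose or Frank is a knight, but not both" - this is FALSE (a lie) because Rose is a knave and Frank is a knave.
- Grace (knight) says "Either Grace or Frank is a knight, but not both" - this is TRUE because Grace is a knight and Frank is a knave.
- Rose (knave) says "Exactly 2 of us are knights" - this is FALSE (a lie) because there are 1 knights.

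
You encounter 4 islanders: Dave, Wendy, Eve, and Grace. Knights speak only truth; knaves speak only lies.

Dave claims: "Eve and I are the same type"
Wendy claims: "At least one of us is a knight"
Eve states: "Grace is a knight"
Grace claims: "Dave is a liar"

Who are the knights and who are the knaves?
Dave is a knave.
Wendy is a knight.
Eve is a knight.
Grace is a knight.

Verification:
- Dave (knave) says "Eve and I are the same type" - this is FALSE (a lie) because Dave is a knave and Eve is a knight.
- Wendy (knight) says "At least one of us is a knight" - this is TRUE because Wendy, Eve, and Grace are knights.
- Eve (knight) says "Grace is a knight" - this is TRUE because Grace is a knight.
- Grace (knight) says "Dave is a liar" - this is TRUE because Dave is a knave.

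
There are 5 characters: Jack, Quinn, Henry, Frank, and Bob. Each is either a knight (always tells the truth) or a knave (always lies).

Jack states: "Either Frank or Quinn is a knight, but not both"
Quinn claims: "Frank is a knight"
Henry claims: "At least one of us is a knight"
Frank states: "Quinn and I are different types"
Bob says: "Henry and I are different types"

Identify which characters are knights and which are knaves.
Jack is a knave.
Quinn is a knave.
Henry is a knave.
Frank is a knave.
Bob is a knave.

Verification:
- Jack (knave) says "Either Frank or Quinn is a knight, but not both" - this is FALSE (a lie) because Frank is a knave and Quinn is a knave.
- Quinn (knave) says "Frank is a knight" - this is FALSE (a lie) because Frank is a knave.
- Henry (knave) says "At least one of us is a knight" - this is FALSE (a lie) because no one is a knight.
- Frank (knave) says "Quinn and I are different types" - this is FALSE (a lie) because Frank is a knave and Quinn is a knave.
- Bob (knave) says "Henry and I are different types" - this is FALSE (a lie) because Bob is a knave and Henry is a knave.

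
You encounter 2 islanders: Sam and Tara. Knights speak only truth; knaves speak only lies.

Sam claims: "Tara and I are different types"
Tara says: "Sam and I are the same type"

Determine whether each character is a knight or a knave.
Sam is a knight.
Tara is a knave.

Verification:
- Sam (knight) says "Tara and I are different types" - this is TRUE because Sam is a knight and Tara is a knave.
- Tara (knave) says "Sam and I are the same type" - this is FALSE (a lie) because Tara is a knave and Sam is a knight.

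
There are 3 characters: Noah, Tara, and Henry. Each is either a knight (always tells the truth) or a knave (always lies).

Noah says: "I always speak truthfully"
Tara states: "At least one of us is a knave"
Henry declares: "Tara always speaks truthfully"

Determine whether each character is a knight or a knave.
Noah is a knave.
Tara is a knight.
Henry is a knight.

Verification:
- Noah (knave) says "I always speak truthfully" - this is FALSE (a lie) because Noah is a knave.
- Tara (knight) says "At least one of us is a knave" - this is TRUE because Noah is a knave.
- Henry (knight) says "Tara always speaks truthfully" - this is TRUE because Tara is a knight.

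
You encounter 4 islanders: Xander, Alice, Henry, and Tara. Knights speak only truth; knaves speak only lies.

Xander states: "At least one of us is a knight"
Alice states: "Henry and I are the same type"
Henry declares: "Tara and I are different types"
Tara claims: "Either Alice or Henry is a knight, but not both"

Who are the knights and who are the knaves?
Xander is a knight.
Alice is a knight.
Henry is a knight.
Tara is a knave.

Verification:
- Xander (knight) says "At least one of us is a knight" - this is TRUE because Xander, Alice, and Henry are knights.
- Alice (knight) says "Henry and I are the same type" - this is TRUE because Alice is a knight and Henry is a knight.
- Henry (knight) says "Tara and I are different types" - this is TRUE because Henry is a knight and Tara is a knave.
- Tara (knave) says "Either Alice or Henry is a knight, but not both" - this is FALSE (a lie) because Alice is a knight and Henry is a knight.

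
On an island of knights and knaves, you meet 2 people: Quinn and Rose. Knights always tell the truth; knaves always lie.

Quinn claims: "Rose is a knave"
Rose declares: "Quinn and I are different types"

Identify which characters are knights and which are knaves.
Quinn is a knave.
Rose is a knight.

Verification:
- Quinn (knave) says "Rose is a knave" - this is FALSE (a lie) because Rose is a knight.
- Rose (knight) says "Quinn and I are different types" - this is TRUE because Rose is a knight and Quinn is a knave.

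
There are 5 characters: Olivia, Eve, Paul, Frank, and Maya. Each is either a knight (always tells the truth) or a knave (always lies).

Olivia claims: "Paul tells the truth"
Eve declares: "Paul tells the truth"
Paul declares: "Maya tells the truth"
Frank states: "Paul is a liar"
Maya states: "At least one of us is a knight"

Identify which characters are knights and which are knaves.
Olivia is a knight.
Eve is a knight.
Paul is a knight.
Frank is a knave.
Maya is a knight.

Verification:
- Olivia (knight) says "Paul tells the truth" - this is TRUE because Paul is a knight.
- Eve (knight) says "Paul tells the truth" - this is TRUE because Paul is a knight.
- Paul (knight) says "Maya tells the truth" - this is TRUE because Maya is a knight.
- Frank (knave) says "Paul is a liar" - this is FALSE (a lie) because Paul is a knight.
- Maya (knight) says "At least one of us is a knight" - this is TRUE because Olivia, Eve, Paul, and Maya are knights.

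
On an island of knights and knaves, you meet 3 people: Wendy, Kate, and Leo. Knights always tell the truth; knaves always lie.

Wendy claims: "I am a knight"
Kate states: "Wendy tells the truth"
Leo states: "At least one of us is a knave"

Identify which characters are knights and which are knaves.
Wendy is a knave.
Kate is a knave.
Leo is a knight.

Verification:
- Wendy (knave) says "I am a knight" - this is FALSE (a lie) because Wendy is a knave.
- Kate (knave) says "Wendy tells the truth" - this is FALSE (a lie) because Wendy is a knave.
- Leo (knight) says "At least one of us is a knave" - this is TRUE because Wendy and Kate are knaves.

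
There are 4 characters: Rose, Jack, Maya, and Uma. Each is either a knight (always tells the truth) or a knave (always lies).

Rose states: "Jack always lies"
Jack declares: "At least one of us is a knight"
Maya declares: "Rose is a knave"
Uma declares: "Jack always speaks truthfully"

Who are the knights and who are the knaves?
Rose is a knave.
Jack is a knight.
Maya is a knight.
Uma is a knight.

Verification:
- Rose (knave) says "Jack always lies" - this is FALSE (a lie) because Jack is a knight.
- Jack (knight) says "At least one of us is a knight" - this is TRUE because Jack, Maya, and Uma are knights.
- Maya (knight) says "Rose is a knave" - this is TRUE because Rose is a knave.
- Uma (knight) says "Jack always speaks truthfully" - this is TRUE because Jack is a knight.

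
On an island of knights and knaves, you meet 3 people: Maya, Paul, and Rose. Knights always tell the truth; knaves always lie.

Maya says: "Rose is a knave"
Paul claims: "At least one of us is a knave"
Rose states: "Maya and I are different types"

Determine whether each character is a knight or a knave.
Maya is a knave.
Paul is a knight.
Rose is a knight.

Verification:
- Maya (knave) says "Rose is a knave" - this is FALSE (a lie) because Rose is a knight.
- Paul (knight) says "At least one of us is a knave" - this is TRUE because Maya is a knave.
- Rose (knight) says "Maya and I are different types" - this is TRUE because Rose is a knight and Maya is a knave.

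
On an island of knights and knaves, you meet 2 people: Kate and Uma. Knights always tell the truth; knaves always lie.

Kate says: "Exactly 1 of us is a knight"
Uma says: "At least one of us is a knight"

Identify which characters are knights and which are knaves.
Kate is a knave.
Uma is a knave.

Verification:
- Kate (knave) says "Exactly 1 of us is a knight" - this is FALSE (a lie) because there are 0 knights.
- Uma (knave) says "At least one of us is a knight" - this is FALSE (a lie) because no one is a knight.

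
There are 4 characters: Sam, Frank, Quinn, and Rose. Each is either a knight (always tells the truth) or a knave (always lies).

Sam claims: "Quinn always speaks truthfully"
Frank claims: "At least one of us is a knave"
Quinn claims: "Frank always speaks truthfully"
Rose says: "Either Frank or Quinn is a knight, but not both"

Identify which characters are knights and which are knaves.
Sam is a knight.
Frank is a knight.
Quinn is a knight.
Rose is a knave.

Verification:
- Sam (knight) says "Quinn always speaks truthfully" - this is TRUE because Quinn is a knight.
- Frank (knight) says "At least one of us is a knave" - this is TRUE because Rose is a knave.
- Quinn (knight) says "Frank always speaks truthfully" - this is TRUE because Frank is a knight.
- Rose (knave) says "Either Frank or Quinn is a knight, but not both" - this is FALSE (a lie) because Frank is a knight and Quinn is a knight.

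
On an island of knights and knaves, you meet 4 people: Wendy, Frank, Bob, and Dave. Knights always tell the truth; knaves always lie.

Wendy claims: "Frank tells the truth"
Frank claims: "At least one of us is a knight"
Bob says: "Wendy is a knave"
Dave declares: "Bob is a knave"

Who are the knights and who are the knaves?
Wendy is a knight.
Frank is a knight.
Bob is a knave.
Dave is a knight.

Verification:
- Wendy (knight) says "Frank tells the truth" - this is TRUE because Frank is a knight.
- Frank (knight) says "At least one of us is a knight" - this is TRUE because Wendy, Frank, and Dave are knights.
- Bob (knave) says "Wendy is a knave" - this is FALSE (a lie) because Wendy is a knight.
- Dave (knight) says "Bob is a knave" - this is TRUE because Bob is a knave.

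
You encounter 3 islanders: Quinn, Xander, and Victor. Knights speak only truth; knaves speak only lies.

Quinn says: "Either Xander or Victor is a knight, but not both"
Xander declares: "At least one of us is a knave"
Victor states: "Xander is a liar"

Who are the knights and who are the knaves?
Quinn is a knight.
Xander is a knight.
Victor is a knave.

Verification:
- Quinn (knight) says "Either Xander or Victor is a knight, but not both" - this is TRUE because Xander is a knight and Victor is a knave.
- Xander (knight) says "At least one of us is a knave" - this is TRUE because Victor is a knave.
- Victor (knave) says "Xander is a liar" - this is FALSE (a lie) because Xander is a knight.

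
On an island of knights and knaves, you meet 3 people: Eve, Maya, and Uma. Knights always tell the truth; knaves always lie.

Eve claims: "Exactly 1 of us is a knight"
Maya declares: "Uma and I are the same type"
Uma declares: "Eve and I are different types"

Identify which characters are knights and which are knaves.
Eve is a knave.
Maya is a knight.
Uma is a knight.

Verification:
- Eve (knave) says "Exactly 1 of us is a knight" - this is FALSE (a lie) because there are 2 knights.
- Maya (knight) says "Uma and I are the same type" - this is TRUE because Maya is a knight and Uma is a knight.
- Uma (knight) says "Eve and I are different types" - this is TRUE because Uma is a knight and Eve is a knave.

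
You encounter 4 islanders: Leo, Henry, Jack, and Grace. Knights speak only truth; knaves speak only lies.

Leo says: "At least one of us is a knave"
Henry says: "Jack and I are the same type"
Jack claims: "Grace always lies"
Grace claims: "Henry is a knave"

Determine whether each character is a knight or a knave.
Leo is a knight.
Henry is a knight.
Jack is a knight.
Grace is a knave.

Verification:
- Leo (knight) says "At least one of us is a knave" - this is TRUE because Grace is a knave.
- Henry (knight) says "Jack and I are the same type" - this is TRUE because Henry is a knight and Jack is a knight.
- Jack (knight) says "Grace always lies" - this is TRUE because Grace is a knave.
- Grace (knave) says "Henry is a knave" - this is FALSE (a lie) because Henry is a knight.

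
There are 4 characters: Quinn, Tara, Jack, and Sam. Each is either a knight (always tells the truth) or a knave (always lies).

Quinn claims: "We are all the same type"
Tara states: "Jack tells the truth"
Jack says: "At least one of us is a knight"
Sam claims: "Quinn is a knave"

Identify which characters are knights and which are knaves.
Quinn is a knave.
Tara is a knight.
Jack is a knight.
Sam is a knight.

Verification:
- Quinn (knave) says "We are all the same type" - this is FALSE (a lie) because Tara, Jack, and Sam are knights and Quinn is a knave.
- Tara (knight) says "Jack tells the truth" - this is TRUE because Jack is a knight.
- Jack (knight) says "At least one of us is a knight" - this is TRUE because Tara, Jack, and Sam are knights.
- Sam (knight) says "Quinn is a knave" - this is TRUE because Quinn is a knave.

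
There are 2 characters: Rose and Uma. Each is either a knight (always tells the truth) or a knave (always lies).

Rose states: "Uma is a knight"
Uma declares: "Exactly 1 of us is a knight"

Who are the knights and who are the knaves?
Rose is a knave.
Uma is a knave.

Verification:
- Rose (knave) says "Uma is a knight" - this is FALSE (a lie) because Uma is a knave.
- Uma (knave) says "Exactly 1 of us is a knight" - this is FALSE (a lie) because there are 0 knights.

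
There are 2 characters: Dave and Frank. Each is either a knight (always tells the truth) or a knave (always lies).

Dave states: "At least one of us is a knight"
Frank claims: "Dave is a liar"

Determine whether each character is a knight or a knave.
Dave is a knight.
Frank is a knave.

Verification:
- Dave (knight) says "At least one of us is a knight" - this is TRUE because Dave is a knight.
- Frank (knave) says "Dave is a liar" - this is FALSE (a lie) because Dave is a knight.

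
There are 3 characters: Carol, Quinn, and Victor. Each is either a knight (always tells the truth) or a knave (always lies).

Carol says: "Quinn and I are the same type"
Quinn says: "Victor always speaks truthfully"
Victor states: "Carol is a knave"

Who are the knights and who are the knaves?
Carol is a knave.
Quinn is a knight.
Victor is a knight.

Verification:
- Carol (knave) says "Quinn and I are the same type" - this is FALSE (a lie) because Carol is a knave and Quinn is a knight.
- Quinn (knight) says "Victor always speaks truthfully" - this is TRUE because Victor is a knight.
- Victor (knight) says "Carol is a knave" - this is TRUE because Carol is a knave.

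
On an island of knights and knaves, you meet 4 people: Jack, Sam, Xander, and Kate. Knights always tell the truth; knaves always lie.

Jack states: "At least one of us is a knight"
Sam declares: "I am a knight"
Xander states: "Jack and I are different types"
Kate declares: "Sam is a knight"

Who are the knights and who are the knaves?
Jack is a knave.
Sam is a knave.
Xander is a knave.
Kate is a knave.

Verification:
- Jack (knave) says "At least one of us is a knight" - this is FALSE (a lie) because no one is a knight.
- Sam (knave) says "I am a knight" - this is FALSE (a lie) because Sam is a knave.
- Xander (knave) says "Jack and I are different types" - this is FALSE (a lie) because Xander is a knave and Jack is a knave.
- Kate (knave) says "Sam is a knight" - this is FALSE (a lie) because Sam is a knave.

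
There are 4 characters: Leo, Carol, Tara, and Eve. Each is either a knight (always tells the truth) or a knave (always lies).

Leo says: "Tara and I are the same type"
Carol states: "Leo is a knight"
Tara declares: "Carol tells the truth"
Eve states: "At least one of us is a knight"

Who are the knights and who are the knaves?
Leo is a knight.
Carol is a knight.
Tara is a knight.
Eve is a knight.

Verification:
- Leo (knight) says "Tara and I are the same type" - this is TRUE because Leo is a knight and Tara is a knight.
- Carol (knight) says "Leo is a knight" - this is TRUE because Leo is a knight.
- Tara (knight) says "Carol tells the truth" - this is TRUE because Carol is a knight.
- Eve (knight) says "At least one of us is a knight" - this is TRUE because Leo, Carol, Tara, and Eve are knights.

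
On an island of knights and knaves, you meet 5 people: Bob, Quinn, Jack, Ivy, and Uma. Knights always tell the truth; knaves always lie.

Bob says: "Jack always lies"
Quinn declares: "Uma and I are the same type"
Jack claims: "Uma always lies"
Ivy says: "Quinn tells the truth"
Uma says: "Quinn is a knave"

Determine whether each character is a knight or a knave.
Bob is a knight.
Quinn is a knave.
Jack is a knave.
Ivy is a knave.
Uma is a knight.

Verification:
- Bob (knight) says "Jack always lies" - this is TRUE because Jack is a knave.
- Quinn (knave) says "Uma and I are the same type" - this is FALSE (a lie) because Quinn is a knave and Uma is a knight.
- Jack (knave) says "Uma always lies" - this is FALSE (a lie) because Uma is a knight.
- Ivy (knave) says "Quinn tells the truth" - this is FALSE (a lie) because Quinn is a knave.
- Uma (knight) says "Quinn is a knave" - this is TRUE because Quinn is a knave.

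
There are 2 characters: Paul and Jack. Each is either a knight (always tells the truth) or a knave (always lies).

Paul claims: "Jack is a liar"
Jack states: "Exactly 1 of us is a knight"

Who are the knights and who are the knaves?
Paul is a knave.
Jack is a knight.

Verification:
- Paul (knave) says "Jack is a liar" - this is FALSE (a lie) because Jack is a knight.
- Jack (knight) says "Exactly 1 of us is a knight" - this is TRUE because there are 1 knights.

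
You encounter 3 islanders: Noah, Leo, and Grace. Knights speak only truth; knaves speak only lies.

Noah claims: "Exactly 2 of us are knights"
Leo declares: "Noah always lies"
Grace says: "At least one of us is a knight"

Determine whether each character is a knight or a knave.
Noah is a knight.
Leo is a knave.
Grace is a knight.

Verification:
- Noah (knight) says "Exactly 2 of us are knights" - this is TRUE because there are 2 knights.
- Leo (knave) says "Noah always lies" - this is FALSE (a lie) because Noah is a knight.
- Grace (knight) says "At least one of us is a knight" - this is TRUE because Noah and Grace are knights.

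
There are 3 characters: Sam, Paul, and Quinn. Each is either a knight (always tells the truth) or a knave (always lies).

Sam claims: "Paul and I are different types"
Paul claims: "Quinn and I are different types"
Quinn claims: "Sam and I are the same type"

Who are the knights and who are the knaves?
Sam is a knight.
Paul is a knave.
Quinn is a knave.

Verification:
- Sam (knight) says "Paul and I are different types" - this is TRUE because Sam is a knight and Paul is a knave.
- Paul (knave) says "Quinn and I are different types" - this is FALSE (a lie) because Paul is a knave and Quinn is a knave.
- Quinn (knave) says "Sam and I are the same type" - this is FALSE (a lie) because Quinn is a knave and Sam is a knight.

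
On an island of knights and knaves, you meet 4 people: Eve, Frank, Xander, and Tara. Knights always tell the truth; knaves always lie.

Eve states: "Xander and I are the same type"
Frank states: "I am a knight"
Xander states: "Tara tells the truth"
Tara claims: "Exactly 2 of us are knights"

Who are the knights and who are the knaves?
Eve is a knave.
Frank is a knave.
Xander is a knight.
Tara is a knight.

Verification:
- Eve (knave) says "Xander and I are the same type" - this is FALSE (a lie) because Eve is a knave and Xander is a knight.
- Frank (knave) says "I am a knight" - this is FALSE (a lie) because Frank is a knave.
- Xander (knight) says "Tara tells the truth" - this is TRUE because Tara is a knight.
- Tara (knight) says "Exactly 2 of us are knights" - this is TRUE because there are 2 knights.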